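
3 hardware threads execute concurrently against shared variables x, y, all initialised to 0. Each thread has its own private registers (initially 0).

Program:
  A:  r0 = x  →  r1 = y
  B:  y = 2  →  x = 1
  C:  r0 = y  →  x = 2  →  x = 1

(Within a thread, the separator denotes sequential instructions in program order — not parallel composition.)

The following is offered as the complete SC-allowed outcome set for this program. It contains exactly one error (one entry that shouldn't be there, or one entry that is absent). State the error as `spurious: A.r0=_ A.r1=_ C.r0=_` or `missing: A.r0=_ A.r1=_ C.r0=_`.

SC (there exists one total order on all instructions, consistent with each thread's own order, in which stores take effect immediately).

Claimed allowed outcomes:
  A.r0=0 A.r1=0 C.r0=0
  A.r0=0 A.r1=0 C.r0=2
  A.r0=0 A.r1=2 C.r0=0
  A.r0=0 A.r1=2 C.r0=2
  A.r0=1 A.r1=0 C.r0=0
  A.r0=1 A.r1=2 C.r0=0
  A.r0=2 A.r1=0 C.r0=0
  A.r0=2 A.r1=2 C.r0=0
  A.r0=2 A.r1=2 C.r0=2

missing: A.r0=1 A.r1=2 C.r0=2

outcome vector order: (A.r0,A.r1,C.r0)
[SC] allowed = {0/0/0, 0/0/2, 0/2/0, 0/2/2, 1/0/0, 1/2/0, 1/2/2, 2/0/0, 2/2/0, 2/2/2}
SC∖claimed = {1/2/2}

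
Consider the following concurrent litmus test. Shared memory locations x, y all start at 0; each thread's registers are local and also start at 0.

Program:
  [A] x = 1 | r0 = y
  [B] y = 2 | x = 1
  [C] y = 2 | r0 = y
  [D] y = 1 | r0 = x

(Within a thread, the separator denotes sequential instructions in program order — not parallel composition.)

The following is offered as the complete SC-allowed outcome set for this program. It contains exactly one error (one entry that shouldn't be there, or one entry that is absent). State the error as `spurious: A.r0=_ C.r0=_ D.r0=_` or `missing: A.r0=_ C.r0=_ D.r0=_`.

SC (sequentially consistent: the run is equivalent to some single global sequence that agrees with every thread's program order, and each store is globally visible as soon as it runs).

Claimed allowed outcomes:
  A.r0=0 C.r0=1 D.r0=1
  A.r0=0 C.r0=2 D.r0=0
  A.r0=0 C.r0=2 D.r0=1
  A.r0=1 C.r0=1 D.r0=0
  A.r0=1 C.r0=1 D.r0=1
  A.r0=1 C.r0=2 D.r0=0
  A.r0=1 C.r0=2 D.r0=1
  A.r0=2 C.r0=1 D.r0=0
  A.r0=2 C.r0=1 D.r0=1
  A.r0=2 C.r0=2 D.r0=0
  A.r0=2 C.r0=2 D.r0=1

outcome vector order: (A.r0,C.r0,D.r0)
SC (10): 0/1/1, 0/2/1, 1/1/0, 1/1/1, 1/2/0, 1/2/1, 2/1/0, 2/1/1, 2/2/0, 2/2/1
claimed∖SC = {0/2/0}

spurious: A.r0=0 C.r0=2 D.r0=0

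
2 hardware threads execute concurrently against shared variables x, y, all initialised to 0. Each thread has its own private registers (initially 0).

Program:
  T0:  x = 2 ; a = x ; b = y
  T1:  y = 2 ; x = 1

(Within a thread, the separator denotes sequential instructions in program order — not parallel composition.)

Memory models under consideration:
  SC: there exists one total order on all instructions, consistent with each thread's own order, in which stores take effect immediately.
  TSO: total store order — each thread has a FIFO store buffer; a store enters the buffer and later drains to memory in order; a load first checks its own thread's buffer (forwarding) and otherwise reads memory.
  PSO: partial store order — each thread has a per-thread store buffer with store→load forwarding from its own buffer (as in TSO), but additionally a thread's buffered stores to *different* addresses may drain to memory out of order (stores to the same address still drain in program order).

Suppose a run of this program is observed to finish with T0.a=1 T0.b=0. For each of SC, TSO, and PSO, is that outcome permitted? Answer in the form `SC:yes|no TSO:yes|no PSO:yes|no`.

outcome vector order: (T0.a,T0.b)
SC: 3 outcomes — {(1,2) (2,0) (2,2)}
TSO: 3 outcomes — {(1,2) (2,0) (2,2)}
PSO: 4 outcomes — {(1,0) (1,2) (2,0) (2,2)}
target (1,0) ∈ {PSO}

SC:no TSO:no PSO:yes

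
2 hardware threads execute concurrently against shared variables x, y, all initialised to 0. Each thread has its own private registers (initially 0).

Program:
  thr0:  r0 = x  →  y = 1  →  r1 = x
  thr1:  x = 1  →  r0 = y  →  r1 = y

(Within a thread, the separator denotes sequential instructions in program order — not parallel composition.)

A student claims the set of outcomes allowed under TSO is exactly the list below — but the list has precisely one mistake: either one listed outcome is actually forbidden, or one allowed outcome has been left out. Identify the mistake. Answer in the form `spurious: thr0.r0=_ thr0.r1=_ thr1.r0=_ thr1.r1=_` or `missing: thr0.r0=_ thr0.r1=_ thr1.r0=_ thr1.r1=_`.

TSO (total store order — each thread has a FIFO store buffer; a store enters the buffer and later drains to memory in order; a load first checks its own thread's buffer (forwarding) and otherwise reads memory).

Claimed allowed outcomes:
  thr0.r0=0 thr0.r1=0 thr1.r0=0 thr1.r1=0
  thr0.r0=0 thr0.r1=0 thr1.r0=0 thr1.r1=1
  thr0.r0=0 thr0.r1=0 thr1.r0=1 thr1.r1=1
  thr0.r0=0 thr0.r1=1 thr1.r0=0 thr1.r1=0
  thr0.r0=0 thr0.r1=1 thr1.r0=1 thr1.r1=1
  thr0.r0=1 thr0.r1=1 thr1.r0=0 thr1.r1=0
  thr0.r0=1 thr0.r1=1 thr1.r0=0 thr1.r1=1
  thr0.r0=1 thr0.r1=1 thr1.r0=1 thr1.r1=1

missing: thr0.r0=0 thr0.r1=1 thr1.r0=0 thr1.r1=1

outcome vector order: (thr0.r0,thr0.r1,thr1.r0,thr1.r1)
[TSO] allowed = {0000; 0001; 0011; 0100; 0101; 0111; 1100; 1101; 1111}
TSO∖claimed = {0101}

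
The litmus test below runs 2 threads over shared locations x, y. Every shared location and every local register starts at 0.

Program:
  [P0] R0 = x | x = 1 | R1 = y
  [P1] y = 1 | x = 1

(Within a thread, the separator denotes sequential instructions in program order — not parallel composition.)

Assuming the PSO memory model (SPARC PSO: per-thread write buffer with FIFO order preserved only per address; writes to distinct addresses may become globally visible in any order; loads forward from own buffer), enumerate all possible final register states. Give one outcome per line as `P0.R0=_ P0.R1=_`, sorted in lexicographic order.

P0.R0=0 P0.R1=0
P0.R0=0 P0.R1=1
P0.R0=1 P0.R1=0
P0.R0=1 P0.R1=1

outcome vector order: (P0.R0,P0.R1)
|PSO outcomes| = 4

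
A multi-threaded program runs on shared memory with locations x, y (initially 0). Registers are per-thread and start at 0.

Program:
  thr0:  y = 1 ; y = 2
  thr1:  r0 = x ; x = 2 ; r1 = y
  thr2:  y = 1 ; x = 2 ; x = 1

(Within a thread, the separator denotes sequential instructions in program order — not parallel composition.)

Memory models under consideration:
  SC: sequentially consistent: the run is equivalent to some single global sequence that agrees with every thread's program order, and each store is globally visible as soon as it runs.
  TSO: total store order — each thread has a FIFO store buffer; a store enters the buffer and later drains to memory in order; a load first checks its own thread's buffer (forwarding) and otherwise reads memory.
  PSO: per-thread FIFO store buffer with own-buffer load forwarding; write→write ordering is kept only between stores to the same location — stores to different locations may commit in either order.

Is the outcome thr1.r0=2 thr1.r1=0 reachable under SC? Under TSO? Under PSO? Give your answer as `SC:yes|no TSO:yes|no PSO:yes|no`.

outcome vector order: (thr1.r0,thr1.r1)
SC (7): 00; 01; 02; 11; 12; 21; 22
TSO (7): 00; 01; 02; 11; 12; 21; 22
PSO (9): 00; 01; 02; 10; 11; 12; 20; 21; 22
target 20 ∈ {PSO}

SC:no TSO:no PSO:yes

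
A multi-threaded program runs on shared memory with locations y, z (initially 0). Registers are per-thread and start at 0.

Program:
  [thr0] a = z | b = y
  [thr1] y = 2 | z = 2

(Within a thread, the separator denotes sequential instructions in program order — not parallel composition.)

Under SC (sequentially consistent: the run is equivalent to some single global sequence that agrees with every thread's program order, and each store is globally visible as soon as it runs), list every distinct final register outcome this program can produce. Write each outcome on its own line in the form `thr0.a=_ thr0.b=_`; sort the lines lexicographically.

outcome vector order: (thr0.a,thr0.b)
|SC outcomes| = 3

thr0.a=0 thr0.b=0
thr0.a=0 thr0.b=2
thr0.a=2 thr0.b=2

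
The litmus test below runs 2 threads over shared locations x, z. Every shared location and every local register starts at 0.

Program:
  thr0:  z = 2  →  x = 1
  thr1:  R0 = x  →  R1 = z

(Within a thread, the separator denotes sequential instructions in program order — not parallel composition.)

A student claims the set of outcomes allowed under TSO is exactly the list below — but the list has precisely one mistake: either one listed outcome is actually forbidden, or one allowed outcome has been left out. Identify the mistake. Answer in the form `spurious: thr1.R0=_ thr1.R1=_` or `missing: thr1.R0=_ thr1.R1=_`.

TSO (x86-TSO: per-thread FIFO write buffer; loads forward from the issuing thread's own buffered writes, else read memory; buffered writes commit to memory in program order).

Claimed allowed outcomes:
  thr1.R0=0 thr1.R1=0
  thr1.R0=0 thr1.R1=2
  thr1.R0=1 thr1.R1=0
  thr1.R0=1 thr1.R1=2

outcome vector order: (thr1.R0,thr1.R1)
under TSO → 0/0; 0/2; 1/2
claimed∖TSO = {1/0}

spurious: thr1.R0=1 thr1.R1=0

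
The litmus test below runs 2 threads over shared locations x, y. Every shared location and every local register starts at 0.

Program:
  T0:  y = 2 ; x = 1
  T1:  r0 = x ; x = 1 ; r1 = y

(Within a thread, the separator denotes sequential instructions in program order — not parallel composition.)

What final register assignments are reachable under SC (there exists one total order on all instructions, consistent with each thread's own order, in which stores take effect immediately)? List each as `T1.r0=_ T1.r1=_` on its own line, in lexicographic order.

T1.r0=0 T1.r1=0
T1.r0=0 T1.r1=2
T1.r0=1 T1.r1=2

outcome vector order: (T1.r0,T1.r1)
|SC outcomes| = 3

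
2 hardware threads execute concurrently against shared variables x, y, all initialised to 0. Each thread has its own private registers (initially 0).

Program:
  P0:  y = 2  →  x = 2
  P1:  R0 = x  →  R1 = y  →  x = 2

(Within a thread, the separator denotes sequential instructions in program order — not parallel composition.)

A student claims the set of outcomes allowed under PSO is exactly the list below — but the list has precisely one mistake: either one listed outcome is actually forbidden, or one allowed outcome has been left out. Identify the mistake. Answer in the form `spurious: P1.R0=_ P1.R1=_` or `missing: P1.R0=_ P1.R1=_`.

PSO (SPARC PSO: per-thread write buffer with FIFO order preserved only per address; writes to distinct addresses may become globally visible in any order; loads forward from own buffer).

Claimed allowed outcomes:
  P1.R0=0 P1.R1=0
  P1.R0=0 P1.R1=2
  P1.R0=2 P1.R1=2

outcome vector order: (P1.R0,P1.R1)
under PSO → 00; 02; 20; 22
PSO∖claimed = {20}

missing: P1.R0=2 P1.R1=0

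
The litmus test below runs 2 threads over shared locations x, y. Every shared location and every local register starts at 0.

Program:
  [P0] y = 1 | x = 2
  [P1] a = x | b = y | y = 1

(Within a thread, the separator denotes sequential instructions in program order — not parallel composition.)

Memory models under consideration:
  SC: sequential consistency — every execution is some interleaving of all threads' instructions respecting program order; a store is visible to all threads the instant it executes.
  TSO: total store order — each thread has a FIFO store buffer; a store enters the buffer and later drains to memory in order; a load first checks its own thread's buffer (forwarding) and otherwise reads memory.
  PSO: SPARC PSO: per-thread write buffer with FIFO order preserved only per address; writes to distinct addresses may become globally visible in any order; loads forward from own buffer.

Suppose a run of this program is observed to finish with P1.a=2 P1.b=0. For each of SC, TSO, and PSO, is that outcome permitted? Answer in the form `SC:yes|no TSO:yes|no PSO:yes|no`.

SC:no TSO:no PSO:yes

outcome vector order: (P1.a,P1.b)
SC (3): 00; 01; 21
TSO (3): 00; 01; 21
PSO (4): 00; 01; 20; 21
target 20 ∈ {PSO}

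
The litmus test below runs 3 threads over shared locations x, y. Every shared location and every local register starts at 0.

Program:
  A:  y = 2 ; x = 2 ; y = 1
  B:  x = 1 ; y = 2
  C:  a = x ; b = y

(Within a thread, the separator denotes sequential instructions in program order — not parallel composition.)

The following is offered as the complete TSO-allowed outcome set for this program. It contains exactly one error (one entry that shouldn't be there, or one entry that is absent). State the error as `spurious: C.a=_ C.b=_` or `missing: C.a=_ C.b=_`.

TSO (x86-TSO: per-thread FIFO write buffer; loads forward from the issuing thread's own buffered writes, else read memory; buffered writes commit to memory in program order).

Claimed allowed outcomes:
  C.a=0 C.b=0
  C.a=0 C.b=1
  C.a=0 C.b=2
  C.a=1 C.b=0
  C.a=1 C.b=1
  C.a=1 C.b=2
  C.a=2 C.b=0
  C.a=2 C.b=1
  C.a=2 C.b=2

spurious: C.a=2 C.b=0

outcome vector order: (C.a,C.b)
[TSO] allowed = {00 01 02 10 11 12 21 22}
claimed∖TSO = {20}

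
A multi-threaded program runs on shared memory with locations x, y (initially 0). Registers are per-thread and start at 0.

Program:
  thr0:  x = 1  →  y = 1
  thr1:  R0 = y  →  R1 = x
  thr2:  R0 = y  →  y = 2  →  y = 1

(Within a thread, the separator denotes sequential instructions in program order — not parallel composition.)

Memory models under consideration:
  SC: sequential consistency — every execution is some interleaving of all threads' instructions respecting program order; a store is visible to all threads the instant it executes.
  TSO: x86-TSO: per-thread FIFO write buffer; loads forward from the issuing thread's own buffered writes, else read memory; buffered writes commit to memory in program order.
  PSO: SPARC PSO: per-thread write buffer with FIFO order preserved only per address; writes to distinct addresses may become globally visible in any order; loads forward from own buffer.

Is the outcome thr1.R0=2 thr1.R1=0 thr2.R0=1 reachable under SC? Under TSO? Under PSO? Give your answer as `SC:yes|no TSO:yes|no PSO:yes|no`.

SC:no TSO:no PSO:yes

outcome vector order: (thr1.R0,thr1.R1,thr2.R0)
SC (10): <0 0 0>, <0 0 1>, <0 1 0>, <0 1 1>, <1 0 0>, <1 1 0>, <1 1 1>, <2 0 0>, <2 1 0>, <2 1 1>
TSO (10): <0 0 0>, <0 0 1>, <0 1 0>, <0 1 1>, <1 0 0>, <1 1 0>, <1 1 1>, <2 0 0>, <2 1 0>, <2 1 1>
PSO (12): <0 0 0>, <0 0 1>, <0 1 0>, <0 1 1>, <1 0 0>, <1 0 1>, <1 1 0>, <1 1 1>, <2 0 0>, <2 0 1>, <2 1 0>, <2 1 1>
target <2 0 1> ∈ {PSO}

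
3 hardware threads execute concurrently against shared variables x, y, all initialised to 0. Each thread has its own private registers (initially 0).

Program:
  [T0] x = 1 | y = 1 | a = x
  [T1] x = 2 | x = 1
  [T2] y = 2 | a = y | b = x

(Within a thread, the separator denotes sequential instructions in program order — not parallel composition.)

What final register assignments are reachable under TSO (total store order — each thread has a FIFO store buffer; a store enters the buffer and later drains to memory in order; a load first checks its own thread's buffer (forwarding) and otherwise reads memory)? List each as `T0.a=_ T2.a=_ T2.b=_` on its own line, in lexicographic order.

outcome vector order: (T0.a,T2.a,T2.b)
|TSO outcomes| = 10

T0.a=1 T2.a=1 T2.b=1
T0.a=1 T2.a=1 T2.b=2
T0.a=1 T2.a=2 T2.b=0
T0.a=1 T2.a=2 T2.b=1
T0.a=1 T2.a=2 T2.b=2
T0.a=2 T2.a=1 T2.b=1
T0.a=2 T2.a=1 T2.b=2
T0.a=2 T2.a=2 T2.b=0
T0.a=2 T2.a=2 T2.b=1
T0.a=2 T2.a=2 T2.b=2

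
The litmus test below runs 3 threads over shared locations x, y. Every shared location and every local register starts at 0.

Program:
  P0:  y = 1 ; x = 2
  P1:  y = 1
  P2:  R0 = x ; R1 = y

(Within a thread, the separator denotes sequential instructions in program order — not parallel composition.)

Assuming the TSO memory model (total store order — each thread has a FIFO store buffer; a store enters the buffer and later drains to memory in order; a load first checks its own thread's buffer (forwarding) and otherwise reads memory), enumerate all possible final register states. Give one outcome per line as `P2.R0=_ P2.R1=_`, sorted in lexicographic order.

P2.R0=0 P2.R1=0
P2.R0=0 P2.R1=1
P2.R0=2 P2.R1=1

outcome vector order: (P2.R0,P2.R1)
|TSO outcomes| = 3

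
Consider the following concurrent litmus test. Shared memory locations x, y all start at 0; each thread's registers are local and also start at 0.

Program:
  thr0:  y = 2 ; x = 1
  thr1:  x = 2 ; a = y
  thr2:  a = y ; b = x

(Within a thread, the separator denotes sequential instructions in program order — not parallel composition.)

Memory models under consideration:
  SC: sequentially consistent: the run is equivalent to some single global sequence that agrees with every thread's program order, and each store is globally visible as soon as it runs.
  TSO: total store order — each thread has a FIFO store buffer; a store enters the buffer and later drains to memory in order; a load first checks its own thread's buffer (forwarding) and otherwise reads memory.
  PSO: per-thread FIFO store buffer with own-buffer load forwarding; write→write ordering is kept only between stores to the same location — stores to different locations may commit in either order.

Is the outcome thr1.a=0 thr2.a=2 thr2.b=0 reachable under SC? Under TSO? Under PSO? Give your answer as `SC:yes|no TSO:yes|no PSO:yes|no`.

SC:no TSO:yes PSO:yes

outcome vector order: (thr1.a,thr2.a,thr2.b)
under SC → <0 0 0> <0 0 1> <0 0 2> <0 2 1> <0 2 2> <2 0 0> <2 0 1> <2 0 2> <2 2 0> <2 2 1> <2 2 2>
under TSO → <0 0 0> <0 0 1> <0 0 2> <0 2 0> <0 2 1> <0 2 2> <2 0 0> <2 0 1> <2 0 2> <2 2 0> <2 2 1> <2 2 2>
under PSO → <0 0 0> <0 0 1> <0 0 2> <0 2 0> <0 2 1> <0 2 2> <2 0 0> <2 0 1> <2 0 2> <2 2 0> <2 2 1> <2 2 2>
target <0 2 0> ∈ {TSO,PSO}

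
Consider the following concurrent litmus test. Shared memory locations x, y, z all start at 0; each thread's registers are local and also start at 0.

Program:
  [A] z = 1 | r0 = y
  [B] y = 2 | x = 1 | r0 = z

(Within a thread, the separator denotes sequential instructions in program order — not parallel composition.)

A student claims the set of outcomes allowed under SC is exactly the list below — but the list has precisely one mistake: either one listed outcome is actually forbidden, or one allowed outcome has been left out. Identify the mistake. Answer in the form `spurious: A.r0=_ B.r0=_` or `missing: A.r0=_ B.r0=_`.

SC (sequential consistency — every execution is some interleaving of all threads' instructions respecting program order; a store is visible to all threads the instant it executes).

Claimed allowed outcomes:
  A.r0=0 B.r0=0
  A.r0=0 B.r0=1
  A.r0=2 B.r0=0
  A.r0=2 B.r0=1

spurious: A.r0=0 B.r0=0

outcome vector order: (A.r0,B.r0)
SC: 3 outcomes — {<0 1>; <2 0>; <2 1>}
claimed∖SC = {<0 0>}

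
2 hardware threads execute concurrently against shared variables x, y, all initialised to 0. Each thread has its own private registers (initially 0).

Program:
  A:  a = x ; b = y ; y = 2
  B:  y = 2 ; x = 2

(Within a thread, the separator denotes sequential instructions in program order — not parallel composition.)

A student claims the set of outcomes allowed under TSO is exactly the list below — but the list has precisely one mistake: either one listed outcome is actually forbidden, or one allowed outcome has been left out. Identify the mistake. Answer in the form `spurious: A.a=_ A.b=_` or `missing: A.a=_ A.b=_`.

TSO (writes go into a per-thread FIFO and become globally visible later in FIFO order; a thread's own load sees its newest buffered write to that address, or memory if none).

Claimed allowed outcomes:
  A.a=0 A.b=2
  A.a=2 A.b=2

outcome vector order: (A.a,A.b)
TSO: 3 outcomes — {00 02 22}
TSO∖claimed = {00}

missing: A.a=0 A.b=0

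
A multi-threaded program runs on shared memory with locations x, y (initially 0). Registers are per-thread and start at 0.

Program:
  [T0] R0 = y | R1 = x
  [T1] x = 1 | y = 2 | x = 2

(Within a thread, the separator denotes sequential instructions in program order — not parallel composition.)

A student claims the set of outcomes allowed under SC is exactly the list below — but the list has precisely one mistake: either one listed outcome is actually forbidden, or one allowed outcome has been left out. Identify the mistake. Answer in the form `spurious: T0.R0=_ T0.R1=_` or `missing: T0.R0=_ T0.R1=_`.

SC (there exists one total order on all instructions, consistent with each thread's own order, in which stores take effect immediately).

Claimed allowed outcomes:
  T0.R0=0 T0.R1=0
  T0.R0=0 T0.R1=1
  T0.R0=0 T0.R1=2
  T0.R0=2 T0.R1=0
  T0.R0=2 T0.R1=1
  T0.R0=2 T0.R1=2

spurious: T0.R0=2 T0.R1=0

outcome vector order: (T0.R0,T0.R1)
[SC] allowed = {0/0 0/1 0/2 2/1 2/2}
claimed∖SC = {2/0}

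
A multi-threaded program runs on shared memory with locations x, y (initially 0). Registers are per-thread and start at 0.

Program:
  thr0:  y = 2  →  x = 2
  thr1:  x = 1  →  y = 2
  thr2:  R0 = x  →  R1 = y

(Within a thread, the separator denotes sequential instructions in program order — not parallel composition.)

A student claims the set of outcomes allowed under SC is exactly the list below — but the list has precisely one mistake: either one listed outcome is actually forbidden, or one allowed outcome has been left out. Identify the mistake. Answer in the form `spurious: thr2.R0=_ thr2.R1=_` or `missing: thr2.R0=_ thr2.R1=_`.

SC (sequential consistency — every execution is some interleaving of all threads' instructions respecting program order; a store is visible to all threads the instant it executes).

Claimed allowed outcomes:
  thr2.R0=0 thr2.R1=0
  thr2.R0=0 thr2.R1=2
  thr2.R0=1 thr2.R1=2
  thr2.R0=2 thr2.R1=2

outcome vector order: (thr2.R0,thr2.R1)
SC (5): 00; 02; 10; 12; 22
SC∖claimed = {10}

missing: thr2.R0=1 thr2.R1=0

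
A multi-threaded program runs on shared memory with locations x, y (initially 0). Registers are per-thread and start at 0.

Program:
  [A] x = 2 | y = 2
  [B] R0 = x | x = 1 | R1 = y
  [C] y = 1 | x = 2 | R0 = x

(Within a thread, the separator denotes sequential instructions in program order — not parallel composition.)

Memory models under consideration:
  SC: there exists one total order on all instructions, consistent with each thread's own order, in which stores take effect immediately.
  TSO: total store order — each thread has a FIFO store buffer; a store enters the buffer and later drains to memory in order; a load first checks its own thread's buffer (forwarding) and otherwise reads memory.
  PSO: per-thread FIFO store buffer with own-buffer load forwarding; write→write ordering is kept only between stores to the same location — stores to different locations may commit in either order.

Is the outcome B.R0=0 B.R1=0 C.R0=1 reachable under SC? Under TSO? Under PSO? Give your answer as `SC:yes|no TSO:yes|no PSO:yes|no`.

SC:no TSO:yes PSO:yes

outcome vector order: (B.R0,B.R1,C.R0)
under SC → 002, 011, 012, 021, 022, 202, 211, 212, 221, 222
under TSO → 001, 002, 011, 012, 021, 022, 201, 202, 211, 212, 221, 222
under PSO → 001, 002, 011, 012, 021, 022, 201, 202, 211, 212, 221, 222
target 001 ∈ {TSO,PSO}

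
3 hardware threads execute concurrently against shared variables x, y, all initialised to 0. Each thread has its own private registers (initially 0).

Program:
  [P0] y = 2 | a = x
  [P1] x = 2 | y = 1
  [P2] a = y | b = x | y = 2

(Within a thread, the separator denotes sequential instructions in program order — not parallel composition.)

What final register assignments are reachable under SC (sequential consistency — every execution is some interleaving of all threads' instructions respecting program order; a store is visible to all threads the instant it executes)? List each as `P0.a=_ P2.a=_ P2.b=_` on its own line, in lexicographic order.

outcome vector order: (P0.a,P2.a,P2.b)
|SC outcomes| = 10

P0.a=0 P2.a=0 P2.b=0
P0.a=0 P2.a=0 P2.b=2
P0.a=0 P2.a=1 P2.b=2
P0.a=0 P2.a=2 P2.b=0
P0.a=0 P2.a=2 P2.b=2
P0.a=2 P2.a=0 P2.b=0
P0.a=2 P2.a=0 P2.b=2
P0.a=2 P2.a=1 P2.b=2
P0.a=2 P2.a=2 P2.b=0
P0.a=2 P2.a=2 P2.b=2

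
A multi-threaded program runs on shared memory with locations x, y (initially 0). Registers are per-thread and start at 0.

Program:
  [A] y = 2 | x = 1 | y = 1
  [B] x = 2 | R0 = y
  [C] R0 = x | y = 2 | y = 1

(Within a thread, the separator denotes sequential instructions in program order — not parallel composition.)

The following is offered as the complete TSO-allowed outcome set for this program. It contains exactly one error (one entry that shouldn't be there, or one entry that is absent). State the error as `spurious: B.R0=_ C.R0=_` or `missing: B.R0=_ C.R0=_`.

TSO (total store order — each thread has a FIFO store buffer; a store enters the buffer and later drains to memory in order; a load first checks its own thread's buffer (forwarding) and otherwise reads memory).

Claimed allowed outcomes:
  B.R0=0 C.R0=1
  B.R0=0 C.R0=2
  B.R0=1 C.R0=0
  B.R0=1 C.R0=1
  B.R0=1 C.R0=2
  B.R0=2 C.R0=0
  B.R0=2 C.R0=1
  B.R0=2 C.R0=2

missing: B.R0=0 C.R0=0

outcome vector order: (B.R0,C.R0)
TSO: 9 outcomes — {(0,0) (0,1) (0,2) (1,0) (1,1) (1,2) (2,0) (2,1) (2,2)}
TSO∖claimed = {(0,0)}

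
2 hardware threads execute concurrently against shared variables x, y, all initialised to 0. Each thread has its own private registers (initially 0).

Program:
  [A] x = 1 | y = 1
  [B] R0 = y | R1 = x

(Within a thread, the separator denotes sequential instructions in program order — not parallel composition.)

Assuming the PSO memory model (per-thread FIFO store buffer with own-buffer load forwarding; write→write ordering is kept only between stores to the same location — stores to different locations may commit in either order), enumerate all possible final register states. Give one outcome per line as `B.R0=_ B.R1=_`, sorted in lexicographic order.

outcome vector order: (B.R0,B.R1)
|PSO outcomes| = 4

B.R0=0 B.R1=0
B.R0=0 B.R1=1
B.R0=1 B.R1=0
B.R0=1 B.R1=1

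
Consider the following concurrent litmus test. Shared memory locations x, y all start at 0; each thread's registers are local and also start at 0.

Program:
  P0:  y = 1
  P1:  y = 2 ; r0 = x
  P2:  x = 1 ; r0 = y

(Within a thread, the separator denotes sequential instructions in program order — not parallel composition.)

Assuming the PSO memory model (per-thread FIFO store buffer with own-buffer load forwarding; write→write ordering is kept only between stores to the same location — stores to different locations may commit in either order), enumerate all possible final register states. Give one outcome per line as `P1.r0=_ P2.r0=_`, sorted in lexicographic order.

P1.r0=0 P2.r0=0
P1.r0=0 P2.r0=1
P1.r0=0 P2.r0=2
P1.r0=1 P2.r0=0
P1.r0=1 P2.r0=1
P1.r0=1 P2.r0=2

outcome vector order: (P1.r0,P2.r0)
|PSO outcomes| = 6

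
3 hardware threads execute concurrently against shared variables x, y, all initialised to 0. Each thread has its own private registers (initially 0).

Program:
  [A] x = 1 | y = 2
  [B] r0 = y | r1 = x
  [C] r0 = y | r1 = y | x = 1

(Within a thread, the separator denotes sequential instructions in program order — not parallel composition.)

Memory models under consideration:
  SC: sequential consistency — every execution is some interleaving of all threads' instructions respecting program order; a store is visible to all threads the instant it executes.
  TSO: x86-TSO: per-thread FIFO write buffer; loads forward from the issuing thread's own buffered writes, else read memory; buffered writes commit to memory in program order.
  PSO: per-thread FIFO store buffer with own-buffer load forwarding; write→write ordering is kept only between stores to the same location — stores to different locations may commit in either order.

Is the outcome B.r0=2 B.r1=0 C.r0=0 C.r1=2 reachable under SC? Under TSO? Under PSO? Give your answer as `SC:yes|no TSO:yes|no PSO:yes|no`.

SC:no TSO:no PSO:yes

outcome vector order: (B.r0,B.r1,C.r0,C.r1)
SC (9): (0,0,0,0); (0,0,0,2); (0,0,2,2); (0,1,0,0); (0,1,0,2); (0,1,2,2); (2,1,0,0); (2,1,0,2); (2,1,2,2)
TSO (9): (0,0,0,0); (0,0,0,2); (0,0,2,2); (0,1,0,0); (0,1,0,2); (0,1,2,2); (2,1,0,0); (2,1,0,2); (2,1,2,2)
PSO (12): (0,0,0,0); (0,0,0,2); (0,0,2,2); (0,1,0,0); (0,1,0,2); (0,1,2,2); (2,0,0,0); (2,0,0,2); (2,0,2,2); (2,1,0,0); (2,1,0,2); (2,1,2,2)
target (2,0,0,2) ∈ {PSO}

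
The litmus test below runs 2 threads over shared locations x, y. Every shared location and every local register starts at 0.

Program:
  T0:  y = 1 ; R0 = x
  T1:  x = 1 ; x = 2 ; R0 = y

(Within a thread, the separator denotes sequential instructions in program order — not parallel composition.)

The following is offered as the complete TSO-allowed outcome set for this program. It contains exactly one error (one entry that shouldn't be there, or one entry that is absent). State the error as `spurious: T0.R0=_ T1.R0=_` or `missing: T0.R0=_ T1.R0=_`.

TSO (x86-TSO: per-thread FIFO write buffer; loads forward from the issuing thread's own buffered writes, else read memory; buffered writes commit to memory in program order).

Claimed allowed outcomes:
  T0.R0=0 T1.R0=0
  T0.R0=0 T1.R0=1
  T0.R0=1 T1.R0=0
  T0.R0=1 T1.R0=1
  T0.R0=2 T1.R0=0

missing: T0.R0=2 T1.R0=1

outcome vector order: (T0.R0,T1.R0)
[TSO] allowed = {0/0 0/1 1/0 1/1 2/0 2/1}
TSO∖claimed = {2/1}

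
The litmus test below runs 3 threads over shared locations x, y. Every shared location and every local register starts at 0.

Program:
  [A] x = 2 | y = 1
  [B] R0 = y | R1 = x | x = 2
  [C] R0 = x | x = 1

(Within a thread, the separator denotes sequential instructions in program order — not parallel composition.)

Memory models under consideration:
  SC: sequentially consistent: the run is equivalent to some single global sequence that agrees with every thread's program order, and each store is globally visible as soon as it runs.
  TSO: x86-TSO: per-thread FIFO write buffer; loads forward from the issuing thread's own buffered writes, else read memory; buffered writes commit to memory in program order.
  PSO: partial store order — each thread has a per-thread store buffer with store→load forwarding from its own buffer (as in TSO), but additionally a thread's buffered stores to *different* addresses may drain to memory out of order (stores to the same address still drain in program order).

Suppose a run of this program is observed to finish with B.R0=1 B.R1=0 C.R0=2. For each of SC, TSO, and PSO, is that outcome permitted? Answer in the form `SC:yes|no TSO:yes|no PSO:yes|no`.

outcome vector order: (B.R0,B.R1,C.R0)
SC: 10 outcomes — {000; 002; 010; 012; 020; 022; 110; 112; 120; 122}
TSO: 10 outcomes — {000; 002; 010; 012; 020; 022; 110; 112; 120; 122}
PSO: 12 outcomes — {000; 002; 010; 012; 020; 022; 100; 102; 110; 112; 120; 122}
target 102 ∈ {PSO}

SC:no TSO:no PSO:yes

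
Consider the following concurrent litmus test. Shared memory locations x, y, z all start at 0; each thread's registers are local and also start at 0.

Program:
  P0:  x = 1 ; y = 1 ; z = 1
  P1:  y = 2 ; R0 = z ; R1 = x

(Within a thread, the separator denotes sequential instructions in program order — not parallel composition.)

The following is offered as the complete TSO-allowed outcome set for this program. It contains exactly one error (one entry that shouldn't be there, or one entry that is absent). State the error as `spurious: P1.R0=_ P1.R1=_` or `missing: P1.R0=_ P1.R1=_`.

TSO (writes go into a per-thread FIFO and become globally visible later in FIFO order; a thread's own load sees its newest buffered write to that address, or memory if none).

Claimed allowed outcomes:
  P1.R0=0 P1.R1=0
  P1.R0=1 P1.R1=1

outcome vector order: (P1.R0,P1.R1)
under TSO → 00 01 11
TSO∖claimed = {01}

missing: P1.R0=0 P1.R1=1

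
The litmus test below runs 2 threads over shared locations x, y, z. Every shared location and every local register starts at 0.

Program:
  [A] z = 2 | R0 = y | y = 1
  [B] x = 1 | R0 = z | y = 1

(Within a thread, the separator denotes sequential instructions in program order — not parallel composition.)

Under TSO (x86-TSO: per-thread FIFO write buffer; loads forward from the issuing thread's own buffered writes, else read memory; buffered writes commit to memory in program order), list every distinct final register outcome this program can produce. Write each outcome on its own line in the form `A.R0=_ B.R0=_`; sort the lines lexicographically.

outcome vector order: (A.R0,B.R0)
|TSO outcomes| = 4

A.R0=0 B.R0=0
A.R0=0 B.R0=2
A.R0=1 B.R0=0
A.R0=1 B.R0=2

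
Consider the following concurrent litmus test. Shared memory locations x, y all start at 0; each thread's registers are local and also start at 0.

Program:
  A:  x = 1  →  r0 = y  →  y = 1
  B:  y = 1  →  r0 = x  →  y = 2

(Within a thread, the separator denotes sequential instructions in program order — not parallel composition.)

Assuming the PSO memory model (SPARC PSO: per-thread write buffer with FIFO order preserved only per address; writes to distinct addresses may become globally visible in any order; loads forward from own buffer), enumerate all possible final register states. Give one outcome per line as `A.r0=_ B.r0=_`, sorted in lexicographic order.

A.r0=0 B.r0=0
A.r0=0 B.r0=1
A.r0=1 B.r0=0
A.r0=1 B.r0=1
A.r0=2 B.r0=0
A.r0=2 B.r0=1

outcome vector order: (A.r0,B.r0)
|PSO outcomes| = 6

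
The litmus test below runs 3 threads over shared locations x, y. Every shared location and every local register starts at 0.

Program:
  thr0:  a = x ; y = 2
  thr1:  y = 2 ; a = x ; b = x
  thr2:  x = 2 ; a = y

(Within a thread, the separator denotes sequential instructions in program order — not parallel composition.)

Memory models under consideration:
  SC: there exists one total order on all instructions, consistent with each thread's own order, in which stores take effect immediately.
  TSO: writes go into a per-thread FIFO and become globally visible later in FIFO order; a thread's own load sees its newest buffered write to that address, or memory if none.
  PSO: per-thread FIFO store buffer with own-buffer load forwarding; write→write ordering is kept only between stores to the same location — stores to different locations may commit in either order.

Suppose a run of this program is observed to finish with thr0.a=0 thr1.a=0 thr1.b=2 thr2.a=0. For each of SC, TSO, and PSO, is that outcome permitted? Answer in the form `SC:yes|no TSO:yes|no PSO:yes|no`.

outcome vector order: (thr0.a,thr1.a,thr1.b,thr2.a)
[SC] allowed = {<0 0 0 2>, <0 0 2 2>, <0 2 2 0>, <0 2 2 2>, <2 0 0 2>, <2 0 2 2>, <2 2 2 0>, <2 2 2 2>}
[TSO] allowed = {<0 0 0 0>, <0 0 0 2>, <0 0 2 0>, <0 0 2 2>, <0 2 2 0>, <0 2 2 2>, <2 0 0 0>, <2 0 0 2>, <2 0 2 0>, <2 0 2 2>, <2 2 2 0>, <2 2 2 2>}
[PSO] allowed = {<0 0 0 0>, <0 0 0 2>, <0 0 2 0>, <0 0 2 2>, <0 2 2 0>, <0 2 2 2>, <2 0 0 0>, <2 0 0 2>, <2 0 2 0>, <2 0 2 2>, <2 2 2 0>, <2 2 2 2>}
target <0 0 2 0> ∈ {TSO,PSO}

SC:no TSO:yes PSO:yes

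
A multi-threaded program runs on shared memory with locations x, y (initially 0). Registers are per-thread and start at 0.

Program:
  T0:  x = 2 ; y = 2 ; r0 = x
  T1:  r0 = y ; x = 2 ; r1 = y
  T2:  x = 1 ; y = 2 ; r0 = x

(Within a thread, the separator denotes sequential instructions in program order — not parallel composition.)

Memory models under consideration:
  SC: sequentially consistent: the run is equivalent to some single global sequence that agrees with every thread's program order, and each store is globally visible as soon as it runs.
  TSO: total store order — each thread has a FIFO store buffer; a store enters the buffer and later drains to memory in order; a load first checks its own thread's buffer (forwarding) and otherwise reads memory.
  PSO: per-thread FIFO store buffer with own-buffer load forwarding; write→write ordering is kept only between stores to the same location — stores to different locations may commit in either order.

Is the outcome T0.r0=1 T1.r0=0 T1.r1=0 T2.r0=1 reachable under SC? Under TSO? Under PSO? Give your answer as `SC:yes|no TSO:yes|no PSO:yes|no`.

SC:yes TSO:yes PSO:yes

outcome vector order: (T0.r0,T1.r0,T1.r1,T2.r0)
[SC] allowed = {1/0/0/1; 1/0/2/1; 1/0/2/2; 1/2/2/1; 1/2/2/2; 2/0/0/1; 2/0/0/2; 2/0/2/1; 2/0/2/2; 2/2/2/1; 2/2/2/2}
[TSO] allowed = {1/0/0/1; 1/0/0/2; 1/0/2/1; 1/0/2/2; 1/2/2/1; 1/2/2/2; 2/0/0/1; 2/0/0/2; 2/0/2/1; 2/0/2/2; 2/2/2/1; 2/2/2/2}
[PSO] allowed = {1/0/0/1; 1/0/0/2; 1/0/2/1; 1/0/2/2; 1/2/2/1; 1/2/2/2; 2/0/0/1; 2/0/0/2; 2/0/2/1; 2/0/2/2; 2/2/2/1; 2/2/2/2}
target 1/0/0/1 ∈ {SC,TSO,PSO}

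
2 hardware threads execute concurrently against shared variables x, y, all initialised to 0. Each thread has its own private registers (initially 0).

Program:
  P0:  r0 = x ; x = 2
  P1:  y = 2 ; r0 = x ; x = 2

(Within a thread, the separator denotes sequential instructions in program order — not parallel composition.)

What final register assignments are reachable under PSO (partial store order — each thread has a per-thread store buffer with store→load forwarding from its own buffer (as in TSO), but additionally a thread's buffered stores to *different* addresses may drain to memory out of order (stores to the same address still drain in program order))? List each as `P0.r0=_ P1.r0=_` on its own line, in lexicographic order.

outcome vector order: (P0.r0,P1.r0)
|PSO outcomes| = 3

P0.r0=0 P1.r0=0
P0.r0=0 P1.r0=2
P0.r0=2 P1.r0=0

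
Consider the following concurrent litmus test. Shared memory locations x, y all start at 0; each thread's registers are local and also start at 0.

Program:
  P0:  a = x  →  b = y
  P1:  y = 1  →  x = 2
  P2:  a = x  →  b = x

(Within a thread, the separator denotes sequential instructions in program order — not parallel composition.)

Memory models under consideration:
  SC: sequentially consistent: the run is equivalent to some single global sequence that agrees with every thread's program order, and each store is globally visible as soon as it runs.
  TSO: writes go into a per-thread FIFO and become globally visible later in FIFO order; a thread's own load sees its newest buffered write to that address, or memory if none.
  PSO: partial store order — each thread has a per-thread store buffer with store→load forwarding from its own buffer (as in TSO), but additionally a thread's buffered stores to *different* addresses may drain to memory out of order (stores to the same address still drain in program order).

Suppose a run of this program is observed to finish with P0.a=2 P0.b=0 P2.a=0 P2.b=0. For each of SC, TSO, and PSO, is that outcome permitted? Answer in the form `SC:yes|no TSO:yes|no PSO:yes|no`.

outcome vector order: (P0.a,P0.b,P2.a,P2.b)
under SC → 0000; 0002; 0022; 0100; 0102; 0122; 2100; 2102; 2122
under TSO → 0000; 0002; 0022; 0100; 0102; 0122; 2100; 2102; 2122
under PSO → 0000; 0002; 0022; 0100; 0102; 0122; 2000; 2002; 2022; 2100; 2102; 2122
target 2000 ∈ {PSO}

SC:no TSO:no PSO:yes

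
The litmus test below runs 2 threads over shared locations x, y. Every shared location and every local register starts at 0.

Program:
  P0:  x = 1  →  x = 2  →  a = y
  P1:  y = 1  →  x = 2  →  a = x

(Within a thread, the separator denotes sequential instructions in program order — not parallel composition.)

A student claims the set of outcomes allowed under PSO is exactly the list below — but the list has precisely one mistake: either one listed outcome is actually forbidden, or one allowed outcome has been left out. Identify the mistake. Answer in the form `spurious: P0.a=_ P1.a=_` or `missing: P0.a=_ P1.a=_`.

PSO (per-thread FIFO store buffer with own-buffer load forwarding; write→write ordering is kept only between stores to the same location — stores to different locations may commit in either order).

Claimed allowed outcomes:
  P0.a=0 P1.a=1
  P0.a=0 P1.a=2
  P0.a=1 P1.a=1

outcome vector order: (P0.a,P1.a)
PSO: 4 outcomes — {(0,1) (0,2) (1,1) (1,2)}
PSO∖claimed = {(1,2)}

missing: P0.a=1 P1.a=2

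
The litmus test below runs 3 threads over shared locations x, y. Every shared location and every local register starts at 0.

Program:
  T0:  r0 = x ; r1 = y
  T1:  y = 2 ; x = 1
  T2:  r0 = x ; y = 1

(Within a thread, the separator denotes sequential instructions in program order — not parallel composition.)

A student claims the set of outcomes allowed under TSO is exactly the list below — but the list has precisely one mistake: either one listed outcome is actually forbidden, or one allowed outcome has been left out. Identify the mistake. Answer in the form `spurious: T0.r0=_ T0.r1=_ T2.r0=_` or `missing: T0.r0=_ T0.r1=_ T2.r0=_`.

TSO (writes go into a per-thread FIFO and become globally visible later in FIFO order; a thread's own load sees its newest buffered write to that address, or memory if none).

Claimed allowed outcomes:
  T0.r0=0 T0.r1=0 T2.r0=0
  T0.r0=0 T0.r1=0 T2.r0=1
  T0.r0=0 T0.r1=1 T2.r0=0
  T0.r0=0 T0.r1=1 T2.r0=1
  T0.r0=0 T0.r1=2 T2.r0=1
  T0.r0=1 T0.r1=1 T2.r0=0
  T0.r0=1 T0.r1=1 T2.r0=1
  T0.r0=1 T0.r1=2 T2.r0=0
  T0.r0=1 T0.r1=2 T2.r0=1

missing: T0.r0=0 T0.r1=2 T2.r0=0

outcome vector order: (T0.r0,T0.r1,T2.r0)
under TSO → 000, 001, 010, 011, 020, 021, 110, 111, 120, 121
TSO∖claimed = {020}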